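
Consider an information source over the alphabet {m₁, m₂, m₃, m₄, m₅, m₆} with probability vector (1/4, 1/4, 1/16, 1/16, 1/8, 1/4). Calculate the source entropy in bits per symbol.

Each probability is a power of 1/2, so log₂(1/p) is an integer.
H = Σ p·log₂(1/p) = 1/4·2 + 1/4·2 + 1/16·4 + 1/16·4 + 1/8·3 + 1/4·2 = 2.375 bits.

2.375 bits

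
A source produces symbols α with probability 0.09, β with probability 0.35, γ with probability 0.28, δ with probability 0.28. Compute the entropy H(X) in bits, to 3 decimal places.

1.871 bits

H = −Σ pᵢ log₂ pᵢ.
−0.09·log₂(0.09) = 0.3127
−0.35·log₂(0.35) = 0.5301
−0.28·log₂(0.28) = 0.5142
−0.28·log₂(0.28) = 0.5142
Sum ≈ 1.8712 → 1.871 bits.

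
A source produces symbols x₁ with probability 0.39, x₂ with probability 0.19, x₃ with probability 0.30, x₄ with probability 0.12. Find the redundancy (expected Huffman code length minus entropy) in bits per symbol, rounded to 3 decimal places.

0.047 bits

Entropy H = −Σ p log₂ p ≈ 1.8732 bits.
Huffman merges: 3/25+19/100→31/100; 3/10+31/100→61/100; 39/100+61/100→1. L = 48/25 ≈ 1.9200.
L − H = 1.9200 − 1.8732 = 0.047 bits.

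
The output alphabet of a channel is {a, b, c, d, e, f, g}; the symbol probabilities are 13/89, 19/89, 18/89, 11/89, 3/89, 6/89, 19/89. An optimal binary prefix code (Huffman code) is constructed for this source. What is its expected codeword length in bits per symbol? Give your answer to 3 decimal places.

Repeatedly combine the two least-probable nodes; the expected code length is the sum of the merged weights.
merge 3/89 + 6/89 → 9/89
merge 9/89 + 11/89 → 20/89
merge 13/89 + 18/89 → 31/89
merge 19/89 + 19/89 → 38/89
merge 20/89 + 31/89 → 51/89
merge 38/89 + 51/89 → 1
L = 9/89 + 20/89 + 31/89 + 38/89 + 51/89 + 1 = 238/89 ≈ 2.674 bits/symbol.

2.674 bits/symbol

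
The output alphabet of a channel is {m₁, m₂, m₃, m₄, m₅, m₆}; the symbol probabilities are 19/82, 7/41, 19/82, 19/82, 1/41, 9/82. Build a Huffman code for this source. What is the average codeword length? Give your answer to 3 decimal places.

Repeatedly combine the two least-probable nodes; the expected code length is the sum of the merged weights.
merge 1/41 + 9/82 → 11/82
merge 11/82 + 7/41 → 25/82
merge 19/82 + 19/82 → 19/41
merge 19/82 + 25/82 → 22/41
merge 19/41 + 22/41 → 1
L = 11/82 + 25/82 + 19/41 + 22/41 + 1 = 100/41 ≈ 2.439 bits/symbol.

2.439 bits/symbol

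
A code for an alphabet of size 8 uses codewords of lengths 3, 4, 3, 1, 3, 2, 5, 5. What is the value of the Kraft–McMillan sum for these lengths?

1.25

With common denominator 2^5 = 32: Σ 2^(−ℓᵢ) = 4/32 + 2/32 + 4/32 + 16/32 + 4/32 + 8/32 + 1/32 + 1/32 = 40/32 = 1.25.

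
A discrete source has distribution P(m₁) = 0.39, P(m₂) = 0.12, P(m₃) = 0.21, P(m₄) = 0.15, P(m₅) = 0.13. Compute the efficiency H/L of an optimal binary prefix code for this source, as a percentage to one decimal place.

97.4%

Entropy H = −Σ p log₂ p ≈ 2.1629 bits.
Huffman merges: 3/25+13/100→1/4; 3/20+21/100→9/25; 1/4+9/25→61/100; 39/100+61/100→1. L = 111/50 ≈ 2.2200.
Efficiency = H/L = 2.1629/2.2200 = 97.4%.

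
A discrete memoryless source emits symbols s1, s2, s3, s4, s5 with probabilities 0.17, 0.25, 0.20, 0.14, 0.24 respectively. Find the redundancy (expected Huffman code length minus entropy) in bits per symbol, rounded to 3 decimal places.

Entropy H = −Σ p log₂ p ≈ 2.2902 bits.
Huffman merges: 7/50+17/100→31/100; 1/5+6/25→11/25; 1/4+31/100→14/25; 11/25+14/25→1. L = 231/100 ≈ 2.3100.
L − H = 2.3100 − 2.2902 = 0.020 bits.

0.020 bits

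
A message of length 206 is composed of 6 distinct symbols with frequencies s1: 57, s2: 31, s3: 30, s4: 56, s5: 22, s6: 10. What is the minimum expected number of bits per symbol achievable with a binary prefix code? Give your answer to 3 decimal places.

2.451 bits/symbol

Probabilities are the counts divided by 206.
Repeatedly combine the two least-probable nodes; the expected code length is the sum of the merged weights.
merge 5/103 + 11/103 → 16/103
merge 15/103 + 31/206 → 61/206
merge 16/103 + 28/103 → 44/103
merge 57/206 + 61/206 → 59/103
merge 44/103 + 59/103 → 1
L = 16/103 + 61/206 + 44/103 + 59/103 + 1 = 505/206 ≈ 2.451 bits/symbol.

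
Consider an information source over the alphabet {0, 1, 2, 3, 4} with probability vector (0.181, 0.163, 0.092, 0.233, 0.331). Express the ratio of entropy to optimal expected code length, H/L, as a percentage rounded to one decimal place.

97.9%

Entropy H = −Σ p log₂ p ≈ 2.2072 bits.
Huffman merges: 23/250+163/1000→51/200; 181/1000+233/1000→207/500; 51/200+331/1000→293/500; 207/500+293/500→1. L = 451/200 ≈ 2.2550.
Efficiency = H/L = 2.2072/2.2550 = 97.9%.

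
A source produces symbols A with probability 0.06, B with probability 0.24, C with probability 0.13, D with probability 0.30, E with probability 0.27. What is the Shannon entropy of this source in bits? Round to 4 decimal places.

2.1514 bits

H = −Σ pᵢ log₂ pᵢ.
−0.06·log₂(0.06) = 0.2435
−0.24·log₂(0.24) = 0.4941
−0.13·log₂(0.13) = 0.3826
−0.30·log₂(0.30) = 0.5211
−0.27·log₂(0.27) = 0.5100
Sum ≈ 2.1514 → 2.1514 bits.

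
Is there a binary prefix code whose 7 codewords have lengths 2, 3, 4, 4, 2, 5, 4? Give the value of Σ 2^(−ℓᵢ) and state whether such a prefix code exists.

0.84375; yes

With common denominator 2^5 = 32: Σ 2^(−ℓᵢ) = 8/32 + 4/32 + 2/32 + 2/32 + 8/32 + 1/32 + 2/32 = 27/32 = 0.84375.
Kraft's inequality requires Σ ≤ 1; here Σ = 0.84375 ≤ 1, so such a prefix code exists.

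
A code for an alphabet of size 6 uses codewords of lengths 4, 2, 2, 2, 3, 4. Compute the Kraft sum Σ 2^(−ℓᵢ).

With common denominator 2^4 = 16: Σ 2^(−ℓᵢ) = 1/16 + 4/16 + 4/16 + 4/16 + 2/16 + 1/16 = 16/16 = 1.

1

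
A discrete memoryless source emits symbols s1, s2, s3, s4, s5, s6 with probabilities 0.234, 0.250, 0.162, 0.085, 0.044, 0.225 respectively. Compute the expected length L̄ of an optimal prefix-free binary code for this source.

2.42 bits/symbol

Repeatedly combine the two least-probable nodes; the expected code length is the sum of the merged weights.
merge 11/250 + 17/200 → 129/1000
merge 129/1000 + 81/500 → 291/1000
merge 9/40 + 117/500 → 459/1000
merge 1/4 + 291/1000 → 541/1000
merge 459/1000 + 541/1000 → 1
L = 129/1000 + 291/1000 + 459/1000 + 541/1000 + 1 = 121/50 = 2.42 bits/symbol.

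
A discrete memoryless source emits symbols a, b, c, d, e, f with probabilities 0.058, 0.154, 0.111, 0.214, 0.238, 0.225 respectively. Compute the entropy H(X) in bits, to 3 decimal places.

2.459 bits

H = −Σ pᵢ log₂ pᵢ.
−0.058·log₂(0.058) = 0.2383
−0.154·log₂(0.154) = 0.4156
−0.111·log₂(0.111) = 0.3520
−0.214·log₂(0.214) = 0.4760
−0.238·log₂(0.238) = 0.4929
−0.225·log₂(0.225) = 0.4842
Sum ≈ 2.4590 → 2.459 bits.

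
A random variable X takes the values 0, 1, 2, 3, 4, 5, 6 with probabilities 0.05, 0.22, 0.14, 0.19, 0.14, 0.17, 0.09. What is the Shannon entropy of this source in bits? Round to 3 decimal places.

H = −Σ pᵢ log₂ pᵢ.
−0.05·log₂(0.05) = 0.2161
−0.22·log₂(0.22) = 0.4806
−0.14·log₂(0.14) = 0.3971
−0.19·log₂(0.19) = 0.4552
−0.14·log₂(0.14) = 0.3971
−0.17·log₂(0.17) = 0.4346
−0.09·log₂(0.09) = 0.3127
Sum ≈ 2.6934 → 2.693 bits.

2.693 bits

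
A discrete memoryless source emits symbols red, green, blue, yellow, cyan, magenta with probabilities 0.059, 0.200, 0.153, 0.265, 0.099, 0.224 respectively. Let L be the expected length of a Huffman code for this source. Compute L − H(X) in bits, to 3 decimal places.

Entropy H = −Σ p log₂ p ≈ 2.4412 bits.
Huffman merges: 59/1000+99/1000→79/500; 153/1000+79/500→311/1000; 1/5+28/125→53/125; 53/200+311/1000→72/125; 53/125+72/125→1. L = 2469/1000 ≈ 2.4690.
L − H = 2.4690 − 2.4412 = 0.028 bits.

0.028 bits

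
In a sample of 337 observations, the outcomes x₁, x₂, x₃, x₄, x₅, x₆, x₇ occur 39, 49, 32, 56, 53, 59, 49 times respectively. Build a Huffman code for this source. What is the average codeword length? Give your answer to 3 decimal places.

Probabilities are the counts divided by 337.
Repeatedly combine the two least-probable nodes; the expected code length is the sum of the merged weights.
merge 32/337 + 39/337 → 71/337
merge 49/337 + 49/337 → 98/337
merge 53/337 + 56/337 → 109/337
merge 59/337 + 71/337 → 130/337
merge 98/337 + 109/337 → 207/337
merge 130/337 + 207/337 → 1
L = 71/337 + 98/337 + 109/337 + 130/337 + 207/337 + 1 = 952/337 ≈ 2.825 bits/symbol.

2.825 bits/symbol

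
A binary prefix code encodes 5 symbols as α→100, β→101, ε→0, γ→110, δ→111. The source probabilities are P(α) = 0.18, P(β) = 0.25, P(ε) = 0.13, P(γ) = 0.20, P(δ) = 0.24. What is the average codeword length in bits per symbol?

L̄ = Σ pᵢ·ℓᵢ = 0.18·3 + 0.25·3 + 0.13·1 + 0.20·3 + 0.24·3 = 2.74 bits/symbol.

2.74 bits/symbol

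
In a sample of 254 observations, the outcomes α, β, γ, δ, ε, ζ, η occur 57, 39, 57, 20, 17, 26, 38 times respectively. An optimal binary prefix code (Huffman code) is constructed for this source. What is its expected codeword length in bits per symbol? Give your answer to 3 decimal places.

2.697 bits/symbol

Probabilities are the counts divided by 254.
Repeatedly combine the two least-probable nodes; the expected code length is the sum of the merged weights.
merge 17/254 + 10/127 → 37/254
merge 13/127 + 37/254 → 63/254
merge 19/127 + 39/254 → 77/254
merge 57/254 + 57/254 → 57/127
merge 63/254 + 77/254 → 70/127
merge 57/127 + 70/127 → 1
L = 37/254 + 63/254 + 77/254 + 57/127 + 70/127 + 1 = 685/254 ≈ 2.697 bits/symbol.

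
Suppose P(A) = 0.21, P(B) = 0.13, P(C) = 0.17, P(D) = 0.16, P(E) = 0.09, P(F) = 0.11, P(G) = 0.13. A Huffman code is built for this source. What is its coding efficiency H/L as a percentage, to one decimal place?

98.9%

Entropy H = −Σ p log₂ p ≈ 2.7587 bits.
Huffman merges: 9/100+11/100→1/5; 13/100+13/100→13/50; 4/25+17/100→33/100; 1/5+21/100→41/100; 13/50+33/100→59/100; 41/100+59/100→1. L = 279/100 ≈ 2.7900.
Efficiency = H/L = 2.7587/2.7900 = 98.9%.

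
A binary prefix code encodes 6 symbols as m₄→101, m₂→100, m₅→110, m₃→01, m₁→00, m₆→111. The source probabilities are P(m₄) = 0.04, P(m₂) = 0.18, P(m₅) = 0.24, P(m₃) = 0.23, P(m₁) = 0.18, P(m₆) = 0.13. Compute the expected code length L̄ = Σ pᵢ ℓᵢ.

2.59 bits/symbol

L̄ = Σ pᵢ·ℓᵢ = 0.04·3 + 0.18·3 + 0.24·3 + 0.23·2 + 0.18·2 + 0.13·3 = 2.59 bits/symbol.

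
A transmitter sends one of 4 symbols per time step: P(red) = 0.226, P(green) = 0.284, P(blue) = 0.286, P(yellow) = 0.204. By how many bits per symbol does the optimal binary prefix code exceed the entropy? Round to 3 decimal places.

Entropy H = −Σ p log₂ p ≈ 1.9850 bits.
Huffman merges: 51/250+113/500→43/100; 71/250+143/500→57/100; 43/100+57/100→1. L = 2 ≈ 2.0000.
L − H = 2.0000 − 1.9850 = 0.015 bits.

0.015 bits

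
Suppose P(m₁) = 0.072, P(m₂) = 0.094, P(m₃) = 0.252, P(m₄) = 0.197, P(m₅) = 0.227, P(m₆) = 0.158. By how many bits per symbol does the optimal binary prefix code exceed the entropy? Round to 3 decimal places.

0.027 bits

Entropy H = −Σ p log₂ p ≈ 2.4630 bits.
Huffman merges: 9/125+47/500→83/500; 79/500+83/500→81/250; 197/1000+227/1000→53/125; 63/250+81/250→72/125; 53/125+72/125→1. L = 249/100 ≈ 2.4900.
L − H = 2.4900 − 2.4630 = 0.027 bits.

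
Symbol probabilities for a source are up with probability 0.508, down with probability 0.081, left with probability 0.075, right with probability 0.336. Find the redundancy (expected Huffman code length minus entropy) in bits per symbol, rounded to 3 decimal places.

Entropy H = −Σ p log₂ p ≈ 1.5990 bits.
Huffman merges: 3/40+81/1000→39/250; 39/250+42/125→123/250; 123/250+127/250→1. L = 206/125 ≈ 1.6480.
L − H = 1.6480 − 1.5990 = 0.049 bits.

0.049 bits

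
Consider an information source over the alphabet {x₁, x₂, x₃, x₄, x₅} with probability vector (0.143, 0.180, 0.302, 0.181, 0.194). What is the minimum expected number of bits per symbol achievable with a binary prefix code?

2.323 bits/symbol

Repeatedly combine the two least-probable nodes; the expected code length is the sum of the merged weights.
merge 143/1000 + 9/50 → 323/1000
merge 181/1000 + 97/500 → 3/8
merge 151/500 + 323/1000 → 5/8
merge 3/8 + 5/8 → 1
L = 323/1000 + 3/8 + 5/8 + 1 = 2323/1000 = 2.323 bits/symbol.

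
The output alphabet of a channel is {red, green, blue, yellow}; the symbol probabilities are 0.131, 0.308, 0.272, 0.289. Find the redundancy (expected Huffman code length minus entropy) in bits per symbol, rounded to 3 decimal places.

0.064 bits

Entropy H = −Σ p log₂ p ≈ 1.9359 bits.
Huffman merges: 131/1000+34/125→403/1000; 289/1000+77/250→597/1000; 403/1000+597/1000→1. L = 2 ≈ 2.0000.
L − H = 2.0000 − 1.9359 = 0.064 bits.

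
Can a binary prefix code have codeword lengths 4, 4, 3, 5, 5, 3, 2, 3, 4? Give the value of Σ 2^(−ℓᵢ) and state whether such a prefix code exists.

With common denominator 2^5 = 32: Σ 2^(−ℓᵢ) = 2/32 + 2/32 + 4/32 + 1/32 + 1/32 + 4/32 + 8/32 + 4/32 + 2/32 = 28/32 = 0.875.
Kraft's inequality requires Σ ≤ 1; here Σ = 0.875 ≤ 1, so such a prefix code exists.

0.875; yes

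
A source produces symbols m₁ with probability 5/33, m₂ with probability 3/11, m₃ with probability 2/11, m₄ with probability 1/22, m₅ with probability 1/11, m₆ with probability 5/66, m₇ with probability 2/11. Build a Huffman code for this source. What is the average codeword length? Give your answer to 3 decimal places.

Repeatedly combine the two least-probable nodes; the expected code length is the sum of the merged weights.
merge 1/22 + 5/66 → 4/33
merge 1/11 + 4/33 → 7/33
merge 5/33 + 2/11 → 1/3
merge 2/11 + 7/33 → 13/33
merge 3/11 + 1/3 → 20/33
merge 13/33 + 20/33 → 1
L = 4/33 + 7/33 + 1/3 + 13/33 + 20/33 + 1 = 8/3 ≈ 2.667 bits/symbol.

2.667 bits/symbol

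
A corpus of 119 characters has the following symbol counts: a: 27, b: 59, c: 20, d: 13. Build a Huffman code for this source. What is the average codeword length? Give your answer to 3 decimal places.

1.782 bits/symbol

Probabilities are the counts divided by 119.
Repeatedly combine the two least-probable nodes; the expected code length is the sum of the merged weights.
merge 13/119 + 20/119 → 33/119
merge 27/119 + 33/119 → 60/119
merge 59/119 + 60/119 → 1
L = 33/119 + 60/119 + 1 = 212/119 ≈ 1.782 bits/symbol.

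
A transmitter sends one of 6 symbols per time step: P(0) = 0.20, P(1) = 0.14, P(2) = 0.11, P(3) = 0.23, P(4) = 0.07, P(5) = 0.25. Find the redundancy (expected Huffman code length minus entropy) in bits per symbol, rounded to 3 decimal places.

0.032 bits

Entropy H = −Σ p log₂ p ≈ 2.4680 bits.
Huffman merges: 7/100+11/100→9/50; 7/50+9/50→8/25; 1/5+23/100→43/100; 1/4+8/25→57/100; 43/100+57/100→1. L = 5/2 ≈ 2.5000.
L − H = 2.5000 − 2.4680 = 0.032 bits.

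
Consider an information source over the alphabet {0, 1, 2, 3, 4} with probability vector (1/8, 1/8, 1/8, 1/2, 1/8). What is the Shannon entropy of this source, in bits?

Each probability is a power of 1/2, so log₂(1/p) is an integer.
H = Σ p·log₂(1/p) = 1/8·3 + 1/8·3 + 1/8·3 + 1/2·1 + 1/8·3 = 2 bits.

2 bits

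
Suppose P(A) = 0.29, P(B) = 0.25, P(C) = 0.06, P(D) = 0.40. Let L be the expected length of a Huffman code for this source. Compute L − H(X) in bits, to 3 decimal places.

Entropy H = −Σ p log₂ p ≈ 1.7902 bits.
Huffman merges: 3/50+1/4→31/100; 29/100+31/100→3/5; 2/5+3/5→1. L = 191/100 ≈ 1.9100.
L − H = 1.9100 − 1.7902 = 0.120 bits.

0.120 bits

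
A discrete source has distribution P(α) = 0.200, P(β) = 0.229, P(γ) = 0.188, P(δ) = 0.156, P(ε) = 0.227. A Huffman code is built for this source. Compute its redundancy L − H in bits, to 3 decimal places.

Entropy H = −Σ p log₂ p ≈ 2.3084 bits.
Huffman merges: 39/250+47/250→43/125; 1/5+227/1000→427/1000; 229/1000+43/125→573/1000; 427/1000+573/1000→1. L = 293/125 ≈ 2.3440.
L − H = 2.3440 − 2.3084 = 0.036 bits.

0.036 bits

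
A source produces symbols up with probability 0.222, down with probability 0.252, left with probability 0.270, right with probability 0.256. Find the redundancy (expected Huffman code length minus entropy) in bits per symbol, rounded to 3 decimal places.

Entropy H = −Σ p log₂ p ≈ 1.9964 bits.
Huffman merges: 111/500+63/250→237/500; 32/125+27/100→263/500; 237/500+263/500→1. L = 2 ≈ 2.0000.
L − H = 2.0000 − 1.9964 = 0.004 bits.

0.004 bits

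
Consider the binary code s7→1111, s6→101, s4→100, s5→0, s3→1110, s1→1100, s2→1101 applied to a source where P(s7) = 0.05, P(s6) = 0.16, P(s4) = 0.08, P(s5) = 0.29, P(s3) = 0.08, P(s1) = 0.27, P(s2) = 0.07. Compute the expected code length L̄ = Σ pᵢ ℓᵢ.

2.89 bits/symbol

L̄ = Σ pᵢ·ℓᵢ = 0.05·4 + 0.16·3 + 0.08·3 + 0.29·1 + 0.08·4 + 0.27·4 + 0.07·4 = 2.89 bits/symbol.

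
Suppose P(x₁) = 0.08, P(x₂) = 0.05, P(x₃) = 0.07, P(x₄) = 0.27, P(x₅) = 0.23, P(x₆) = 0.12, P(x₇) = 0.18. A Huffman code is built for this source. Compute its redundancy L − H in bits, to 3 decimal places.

Entropy H = −Σ p log₂ p ≈ 2.5862 bits.
Huffman merges: 1/20+7/100→3/25; 2/25+3/25→1/5; 3/25+9/50→3/10; 1/5+23/100→43/100; 27/100+3/10→57/100; 43/100+57/100→1. L = 131/50 ≈ 2.6200.
L − H = 2.6200 − 2.5862 = 0.034 bits.

0.034 bits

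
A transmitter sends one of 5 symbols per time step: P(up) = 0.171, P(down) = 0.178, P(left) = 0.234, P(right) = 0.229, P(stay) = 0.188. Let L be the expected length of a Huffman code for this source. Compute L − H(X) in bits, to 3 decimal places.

0.039 bits

Entropy H = −Σ p log₂ p ≈ 2.3095 bits.
Huffman merges: 171/1000+89/500→349/1000; 47/250+229/1000→417/1000; 117/500+349/1000→583/1000; 417/1000+583/1000→1. L = 2349/1000 ≈ 2.3490.
L − H = 2.3490 − 2.3095 = 0.039 bits.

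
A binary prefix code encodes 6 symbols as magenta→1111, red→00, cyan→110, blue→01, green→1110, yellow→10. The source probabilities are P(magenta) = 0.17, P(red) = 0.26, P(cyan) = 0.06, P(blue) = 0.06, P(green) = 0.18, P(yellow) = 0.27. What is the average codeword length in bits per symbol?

L̄ = Σ pᵢ·ℓᵢ = 0.17·4 + 0.26·2 + 0.06·3 + 0.06·2 + 0.18·4 + 0.27·2 = 2.76 bits/symbol.

2.76 bits/symbol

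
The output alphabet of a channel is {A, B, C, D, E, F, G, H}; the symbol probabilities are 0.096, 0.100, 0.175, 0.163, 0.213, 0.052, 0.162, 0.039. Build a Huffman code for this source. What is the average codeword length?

Repeatedly combine the two least-probable nodes; the expected code length is the sum of the merged weights.
merge 39/1000 + 13/250 → 91/1000
merge 91/1000 + 12/125 → 187/1000
merge 1/10 + 81/500 → 131/500
merge 163/1000 + 7/40 → 169/500
merge 187/1000 + 213/1000 → 2/5
merge 131/500 + 169/500 → 3/5
merge 2/5 + 3/5 → 1
L = 91/1000 + 187/1000 + 131/500 + 169/500 + 2/5 + 3/5 + 1 = 1439/500 = 2.878 bits/symbol.

2.878 bits/symbol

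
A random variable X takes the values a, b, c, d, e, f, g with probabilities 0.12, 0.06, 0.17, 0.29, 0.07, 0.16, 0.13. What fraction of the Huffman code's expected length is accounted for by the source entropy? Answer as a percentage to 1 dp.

Entropy H = −Σ p log₂ p ≈ 2.6373 bits.
Huffman merges: 3/50+7/100→13/100; 3/25+13/100→1/4; 13/100+4/25→29/100; 17/100+1/4→21/50; 29/100+29/100→29/50; 21/50+29/50→1. L = 267/100 ≈ 2.6700.
Efficiency = H/L = 2.6373/2.6700 = 98.8%.

98.8%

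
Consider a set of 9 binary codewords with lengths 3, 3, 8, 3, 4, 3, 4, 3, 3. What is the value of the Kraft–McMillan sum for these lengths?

With common denominator 2^8 = 256: Σ 2^(−ℓᵢ) = 32/256 + 32/256 + 1/256 + 32/256 + 16/256 + 32/256 + 16/256 + 32/256 + 32/256 = 225/256 = 0.87890625.

0.87890625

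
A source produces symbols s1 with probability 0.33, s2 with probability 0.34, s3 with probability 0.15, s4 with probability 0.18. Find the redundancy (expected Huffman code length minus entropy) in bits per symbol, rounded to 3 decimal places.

Entropy H = −Σ p log₂ p ≈ 1.9128 bits.
Huffman merges: 3/20+9/50→33/100; 33/100+33/100→33/50; 17/50+33/50→1. L = 199/100 ≈ 1.9900.
L − H = 1.9900 − 1.9128 = 0.077 bits.

0.077 bits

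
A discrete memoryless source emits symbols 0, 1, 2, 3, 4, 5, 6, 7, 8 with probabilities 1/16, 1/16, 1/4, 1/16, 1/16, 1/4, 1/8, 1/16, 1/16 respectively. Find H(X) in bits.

Each probability is a power of 1/2, so log₂(1/p) is an integer.
H = Σ p·log₂(1/p) = 1/16·4 + 1/16·4 + 1/4·2 + 1/16·4 + 1/16·4 + 1/4·2 + 1/8·3 + 1/16·4 + 1/16·4 = 2.875 bits.

2.875 bits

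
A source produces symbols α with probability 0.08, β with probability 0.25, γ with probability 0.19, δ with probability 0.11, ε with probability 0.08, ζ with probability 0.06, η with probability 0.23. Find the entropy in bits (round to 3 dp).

H = −Σ pᵢ log₂ pᵢ.
−0.08·log₂(0.08) = 0.2915
−0.25·log₂(0.25) = 0.5000
−0.19·log₂(0.19) = 0.4552
−0.11·log₂(0.11) = 0.3503
−0.08·log₂(0.08) = 0.2915
−0.06·log₂(0.06) = 0.2435
−0.23·log₂(0.23) = 0.4877
Sum ≈ 2.6197 → 2.620 bits.

2.620 bits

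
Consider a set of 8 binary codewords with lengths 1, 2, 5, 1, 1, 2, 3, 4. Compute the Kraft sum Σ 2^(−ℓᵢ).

2.21875

With common denominator 2^5 = 32: Σ 2^(−ℓᵢ) = 16/32 + 8/32 + 1/32 + 16/32 + 16/32 + 8/32 + 4/32 + 2/32 = 71/32 = 2.21875.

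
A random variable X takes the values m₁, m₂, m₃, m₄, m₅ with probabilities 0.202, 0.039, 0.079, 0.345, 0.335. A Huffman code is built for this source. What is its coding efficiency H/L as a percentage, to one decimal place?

Entropy H = −Σ p log₂ p ≈ 1.9962 bits.
Huffman merges: 39/1000+79/1000→59/500; 59/500+101/500→8/25; 8/25+67/200→131/200; 69/200+131/200→1. L = 2093/1000 ≈ 2.0930.
Efficiency = H/L = 1.9962/2.0930 = 95.4%.

95.4%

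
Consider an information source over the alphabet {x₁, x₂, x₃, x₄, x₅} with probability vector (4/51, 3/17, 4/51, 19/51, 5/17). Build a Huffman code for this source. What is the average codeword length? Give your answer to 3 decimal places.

2.118 bits/symbol

Repeatedly combine the two least-probable nodes; the expected code length is the sum of the merged weights.
merge 4/51 + 4/51 → 8/51
merge 8/51 + 3/17 → 1/3
merge 5/17 + 1/3 → 32/51
merge 19/51 + 32/51 → 1
L = 8/51 + 1/3 + 32/51 + 1 = 36/17 ≈ 2.118 bits/symbol.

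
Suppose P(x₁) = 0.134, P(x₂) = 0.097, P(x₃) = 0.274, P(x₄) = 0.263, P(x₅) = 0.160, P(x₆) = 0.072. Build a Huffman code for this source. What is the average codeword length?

Repeatedly combine the two least-probable nodes; the expected code length is the sum of the merged weights.
merge 9/125 + 97/1000 → 169/1000
merge 67/500 + 4/25 → 147/500
merge 169/1000 + 263/1000 → 54/125
merge 137/500 + 147/500 → 71/125
merge 54/125 + 71/125 → 1
L = 169/1000 + 147/500 + 54/125 + 71/125 + 1 = 2463/1000 = 2.463 bits/symbol.

2.463 bits/symbol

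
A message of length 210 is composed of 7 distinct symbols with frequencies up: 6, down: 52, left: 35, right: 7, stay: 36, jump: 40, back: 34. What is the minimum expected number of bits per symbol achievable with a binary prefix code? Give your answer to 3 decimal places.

Probabilities are the counts divided by 210.
Repeatedly combine the two least-probable nodes; the expected code length is the sum of the merged weights.
merge 1/35 + 1/30 → 13/210
merge 13/210 + 17/105 → 47/210
merge 1/6 + 6/35 → 71/210
merge 4/21 + 47/210 → 29/70
merge 26/105 + 71/210 → 41/70
merge 29/70 + 41/70 → 1
L = 13/210 + 47/210 + 71/210 + 29/70 + 41/70 + 1 = 551/210 ≈ 2.624 bits/symbol.

2.624 bits/symbol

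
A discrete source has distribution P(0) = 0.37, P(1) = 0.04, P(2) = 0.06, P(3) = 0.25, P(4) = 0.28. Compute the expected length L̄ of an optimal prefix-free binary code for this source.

Repeatedly combine the two least-probable nodes; the expected code length is the sum of the merged weights.
merge 1/25 + 3/50 → 1/10
merge 1/10 + 1/4 → 7/20
merge 7/25 + 7/20 → 63/100
merge 37/100 + 63/100 → 1
L = 1/10 + 7/20 + 63/100 + 1 = 52/25 = 2.08 bits/symbol.

2.08 bits/symbol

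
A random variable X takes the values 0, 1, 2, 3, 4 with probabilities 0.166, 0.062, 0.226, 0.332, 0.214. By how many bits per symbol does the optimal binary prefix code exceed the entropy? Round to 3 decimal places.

0.060 bits

Entropy H = −Σ p log₂ p ≈ 2.1678 bits.
Huffman merges: 31/500+83/500→57/250; 107/500+113/500→11/25; 57/250+83/250→14/25; 11/25+14/25→1. L = 557/250 ≈ 2.2280.
L − H = 2.2280 − 2.1678 = 0.060 bits.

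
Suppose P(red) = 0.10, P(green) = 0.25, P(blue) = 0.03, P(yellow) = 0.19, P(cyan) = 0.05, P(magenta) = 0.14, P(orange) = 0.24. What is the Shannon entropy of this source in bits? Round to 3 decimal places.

H = −Σ pᵢ log₂ pᵢ.
−0.10·log₂(0.10) = 0.3322
−0.25·log₂(0.25) = 0.5000
−0.03·log₂(0.03) = 0.1518
−0.19·log₂(0.19) = 0.4552
−0.05·log₂(0.05) = 0.2161
−0.14·log₂(0.14) = 0.3971
−0.24·log₂(0.24) = 0.4941
Sum ≈ 2.5465 → 2.547 bits.

2.547 bits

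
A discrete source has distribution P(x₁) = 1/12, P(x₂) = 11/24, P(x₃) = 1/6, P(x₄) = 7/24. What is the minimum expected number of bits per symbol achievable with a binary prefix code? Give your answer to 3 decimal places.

1.792 bits/symbol

Repeatedly combine the two least-probable nodes; the expected code length is the sum of the merged weights.
merge 1/12 + 1/6 → 1/4
merge 1/4 + 7/24 → 13/24
merge 11/24 + 13/24 → 1
L = 1/4 + 13/24 + 1 = 43/24 ≈ 1.792 bits/symbol.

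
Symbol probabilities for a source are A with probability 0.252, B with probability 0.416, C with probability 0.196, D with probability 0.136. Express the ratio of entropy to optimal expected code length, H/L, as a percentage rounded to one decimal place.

98.1%

Entropy H = −Σ p log₂ p ≈ 1.8797 bits.
Huffman merges: 17/125+49/250→83/250; 63/250+83/250→73/125; 52/125+73/125→1. L = 479/250 ≈ 1.9160.
Efficiency = H/L = 1.8797/1.9160 = 98.1%.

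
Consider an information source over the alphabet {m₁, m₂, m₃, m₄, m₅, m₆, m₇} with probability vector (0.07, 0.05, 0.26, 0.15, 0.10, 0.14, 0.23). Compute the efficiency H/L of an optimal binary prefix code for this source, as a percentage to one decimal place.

Entropy H = −Σ p log₂ p ≈ 2.6175 bits.
Huffman merges: 1/20+7/100→3/25; 1/10+3/25→11/50; 7/50+3/20→29/100; 11/50+23/100→9/20; 13/50+29/100→11/20; 9/20+11/20→1. L = 263/100 ≈ 2.6300.
Efficiency = H/L = 2.6175/2.6300 = 99.5%.

99.5%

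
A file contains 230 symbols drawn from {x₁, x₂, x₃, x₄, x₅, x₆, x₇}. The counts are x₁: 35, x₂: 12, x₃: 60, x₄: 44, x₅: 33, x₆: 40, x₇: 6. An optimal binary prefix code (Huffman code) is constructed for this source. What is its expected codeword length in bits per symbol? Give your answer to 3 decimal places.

2.626 bits/symbol

Probabilities are the counts divided by 230.
Repeatedly combine the two least-probable nodes; the expected code length is the sum of the merged weights.
merge 3/115 + 6/115 → 9/115
merge 9/115 + 33/230 → 51/230
merge 7/46 + 4/23 → 15/46
merge 22/115 + 51/230 → 19/46
merge 6/23 + 15/46 → 27/46
merge 19/46 + 27/46 → 1
L = 9/115 + 51/230 + 15/46 + 19/46 + 27/46 + 1 = 302/115 ≈ 2.626 bits/symbol.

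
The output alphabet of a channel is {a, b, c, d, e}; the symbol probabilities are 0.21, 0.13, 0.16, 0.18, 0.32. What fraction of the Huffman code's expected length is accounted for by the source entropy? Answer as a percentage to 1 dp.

98.2%

Entropy H = −Σ p log₂ p ≈ 2.2498 bits.
Huffman merges: 13/100+4/25→29/100; 9/50+21/100→39/100; 29/100+8/25→61/100; 39/100+61/100→1. L = 229/100 ≈ 2.2900.
Efficiency = H/L = 2.2498/2.2900 = 98.2%.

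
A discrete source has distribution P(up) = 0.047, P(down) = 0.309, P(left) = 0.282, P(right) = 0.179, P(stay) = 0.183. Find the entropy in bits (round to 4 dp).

H = −Σ pᵢ log₂ pᵢ.
−0.047·log₂(0.047) = 0.2073
−0.309·log₂(0.309) = 0.5235
−0.282·log₂(0.282) = 0.5150
−0.179·log₂(0.179) = 0.4443
−0.183·log₂(0.183) = 0.4484
Sum ≈ 2.1385 → 2.1385 bits.

2.1385 bits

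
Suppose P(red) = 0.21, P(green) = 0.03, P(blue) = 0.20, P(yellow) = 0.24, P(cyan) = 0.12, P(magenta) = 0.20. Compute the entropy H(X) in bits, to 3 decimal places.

2.415 bits

H = −Σ pᵢ log₂ pᵢ.
−0.21·log₂(0.21) = 0.4728
−0.03·log₂(0.03) = 0.1518
−0.20·log₂(0.20) = 0.4644
−0.24·log₂(0.24) = 0.4941
−0.12·log₂(0.12) = 0.3671
−0.20·log₂(0.20) = 0.4644
Sum ≈ 2.4146 → 2.415 bits.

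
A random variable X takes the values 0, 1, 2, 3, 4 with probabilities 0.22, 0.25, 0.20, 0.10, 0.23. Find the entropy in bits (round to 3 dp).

2.265 bits

H = −Σ pᵢ log₂ pᵢ.
−0.22·log₂(0.22) = 0.4806
−0.25·log₂(0.25) = 0.5000
−0.20·log₂(0.20) = 0.4644
−0.10·log₂(0.10) = 0.3322
−0.23·log₂(0.23) = 0.4877
Sum ≈ 2.2648 → 2.265 bits.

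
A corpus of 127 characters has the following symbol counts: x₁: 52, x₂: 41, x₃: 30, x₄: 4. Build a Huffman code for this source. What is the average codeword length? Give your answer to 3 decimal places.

Probabilities are the counts divided by 127.
Repeatedly combine the two least-probable nodes; the expected code length is the sum of the merged weights.
merge 4/127 + 30/127 → 34/127
merge 34/127 + 41/127 → 75/127
merge 52/127 + 75/127 → 1
L = 34/127 + 75/127 + 1 = 236/127 ≈ 1.858 bits/symbol.

1.858 bits/symbol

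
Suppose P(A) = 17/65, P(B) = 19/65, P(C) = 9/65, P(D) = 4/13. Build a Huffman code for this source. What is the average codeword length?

Repeatedly combine the two least-probable nodes; the expected code length is the sum of the merged weights.
merge 9/65 + 17/65 → 2/5
merge 19/65 + 4/13 → 3/5
merge 2/5 + 3/5 → 1
L = 2/5 + 3/5 + 1 = 2 bits/symbol.

2 bits/symbol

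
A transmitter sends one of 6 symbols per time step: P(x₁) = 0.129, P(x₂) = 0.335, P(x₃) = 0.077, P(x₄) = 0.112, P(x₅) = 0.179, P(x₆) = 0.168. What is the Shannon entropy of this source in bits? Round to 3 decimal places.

H = −Σ pᵢ log₂ pᵢ.
−0.129·log₂(0.129) = 0.3811
−0.335·log₂(0.335) = 0.5286
−0.077·log₂(0.077) = 0.2848
−0.112·log₂(0.112) = 0.3537
−0.179·log₂(0.179) = 0.4443
−0.168·log₂(0.168) = 0.4323
Sum ≈ 2.4249 → 2.425 bits.

2.425 bits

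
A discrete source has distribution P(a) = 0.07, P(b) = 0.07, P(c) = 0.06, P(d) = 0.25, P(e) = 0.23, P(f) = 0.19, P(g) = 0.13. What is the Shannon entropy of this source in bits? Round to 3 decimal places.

H = −Σ pᵢ log₂ pᵢ.
−0.07·log₂(0.07) = 0.2686
−0.07·log₂(0.07) = 0.2686
−0.06·log₂(0.06) = 0.2435
−0.25·log₂(0.25) = 0.5000
−0.23·log₂(0.23) = 0.4877
−0.19·log₂(0.19) = 0.4552
−0.13·log₂(0.13) = 0.3826
Sum ≈ 2.6062 → 2.606 bits.

2.606 bits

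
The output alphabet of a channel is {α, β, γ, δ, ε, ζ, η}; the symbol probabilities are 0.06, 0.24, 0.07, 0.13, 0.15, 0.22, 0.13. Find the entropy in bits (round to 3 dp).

H = −Σ pᵢ log₂ pᵢ.
−0.06·log₂(0.06) = 0.2435
−0.24·log₂(0.24) = 0.4941
−0.07·log₂(0.07) = 0.2686
−0.13·log₂(0.13) = 0.3826
−0.15·log₂(0.15) = 0.4105
−0.22·log₂(0.22) = 0.4806
−0.13·log₂(0.13) = 0.3826
Sum ≈ 2.6626 → 2.663 bits.

2.663 bits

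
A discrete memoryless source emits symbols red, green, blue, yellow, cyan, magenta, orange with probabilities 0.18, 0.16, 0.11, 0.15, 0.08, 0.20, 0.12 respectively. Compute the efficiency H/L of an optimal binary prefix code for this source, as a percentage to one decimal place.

Entropy H = −Σ p log₂ p ≈ 2.7521 bits.
Huffman merges: 2/25+11/100→19/100; 3/25+3/20→27/100; 4/25+9/50→17/50; 19/100+1/5→39/100; 27/100+17/50→61/100; 39/100+61/100→1. L = 14/5 ≈ 2.8000.
Efficiency = H/L = 2.7521/2.8000 = 98.3%.

98.3%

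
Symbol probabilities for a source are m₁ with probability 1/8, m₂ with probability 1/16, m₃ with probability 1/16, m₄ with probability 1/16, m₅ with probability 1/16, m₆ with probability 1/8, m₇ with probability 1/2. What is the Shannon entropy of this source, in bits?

Each probability is a power of 1/2, so log₂(1/p) is an integer.
H = Σ p·log₂(1/p) = 1/8·3 + 1/16·4 + 1/16·4 + 1/16·4 + 1/16·4 + 1/8·3 + 1/2·1 = 2.25 bits.

2.25 bits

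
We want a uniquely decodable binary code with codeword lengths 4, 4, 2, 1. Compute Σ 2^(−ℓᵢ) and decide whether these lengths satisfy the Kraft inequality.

0.875; yes

With common denominator 2^4 = 16: Σ 2^(−ℓᵢ) = 1/16 + 1/16 + 4/16 + 8/16 = 14/16 = 0.875.
Kraft's inequality requires Σ ≤ 1; here Σ = 0.875 ≤ 1, so such a prefix code exists.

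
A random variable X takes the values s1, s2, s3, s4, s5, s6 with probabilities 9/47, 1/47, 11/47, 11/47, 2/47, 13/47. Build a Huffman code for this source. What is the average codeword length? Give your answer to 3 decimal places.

Repeatedly combine the two least-probable nodes; the expected code length is the sum of the merged weights.
merge 1/47 + 2/47 → 3/47
merge 3/47 + 9/47 → 12/47
merge 11/47 + 11/47 → 22/47
merge 12/47 + 13/47 → 25/47
merge 22/47 + 25/47 → 1
L = 3/47 + 12/47 + 22/47 + 25/47 + 1 = 109/47 ≈ 2.319 bits/symbol.

2.319 bits/symbol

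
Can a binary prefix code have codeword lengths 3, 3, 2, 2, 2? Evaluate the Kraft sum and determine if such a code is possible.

With common denominator 2^3 = 8: Σ 2^(−ℓᵢ) = 1/8 + 1/8 + 2/8 + 2/8 + 2/8 = 8/8 = 1.
Kraft's inequality requires Σ ≤ 1; here Σ = 1 ≤ 1, so such a prefix code exists.

1; yes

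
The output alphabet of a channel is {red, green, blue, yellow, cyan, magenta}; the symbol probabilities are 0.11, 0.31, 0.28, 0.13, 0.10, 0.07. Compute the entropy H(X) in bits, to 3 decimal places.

2.372 bits

H = −Σ pᵢ log₂ pᵢ.
−0.11·log₂(0.11) = 0.3503
−0.31·log₂(0.31) = 0.5238
−0.28·log₂(0.28) = 0.5142
−0.13·log₂(0.13) = 0.3826
−0.10·log₂(0.10) = 0.3322
−0.07·log₂(0.07) = 0.2686
Sum ≈ 2.3717 → 2.372 bits.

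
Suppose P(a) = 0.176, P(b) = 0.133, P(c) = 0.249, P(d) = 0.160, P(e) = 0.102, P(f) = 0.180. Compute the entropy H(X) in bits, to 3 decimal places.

2.532 bits

H = −Σ pᵢ log₂ pᵢ.
−0.176·log₂(0.176) = 0.4411
−0.133·log₂(0.133) = 0.3871
−0.249·log₂(0.249) = 0.4994
−0.160·log₂(0.160) = 0.4230
−0.102·log₂(0.102) = 0.3359
−0.180·log₂(0.180) = 0.4453
Sum ≈ 2.5319 → 2.532 bits.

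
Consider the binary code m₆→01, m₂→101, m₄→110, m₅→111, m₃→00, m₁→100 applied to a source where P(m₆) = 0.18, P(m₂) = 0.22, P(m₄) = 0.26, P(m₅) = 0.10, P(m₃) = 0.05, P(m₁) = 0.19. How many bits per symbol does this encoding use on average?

L̄ = Σ pᵢ·ℓᵢ = 0.18·2 + 0.22·3 + 0.26·3 + 0.10·3 + 0.05·2 + 0.19·3 = 2.77 bits/symbol.

2.77 bits/symbol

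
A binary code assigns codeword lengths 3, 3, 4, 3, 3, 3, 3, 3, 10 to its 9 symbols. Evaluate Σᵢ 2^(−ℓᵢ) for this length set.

0.9384765625

With common denominator 2^10 = 1024: Σ 2^(−ℓᵢ) = 128/1024 + 128/1024 + 64/1024 + 128/1024 + 128/1024 + 128/1024 + 128/1024 + 128/1024 + 1/1024 = 961/1024 = 0.9384765625.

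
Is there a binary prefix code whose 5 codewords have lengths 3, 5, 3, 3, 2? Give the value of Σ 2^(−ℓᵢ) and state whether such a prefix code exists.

With common denominator 2^5 = 32: Σ 2^(−ℓᵢ) = 4/32 + 1/32 + 4/32 + 4/32 + 8/32 = 21/32 = 0.65625.
Kraft's inequality requires Σ ≤ 1; here Σ = 0.65625 ≤ 1, so such a prefix code exists.

0.65625; yes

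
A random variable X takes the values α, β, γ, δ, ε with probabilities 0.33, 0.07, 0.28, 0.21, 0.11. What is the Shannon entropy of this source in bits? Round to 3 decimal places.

H = −Σ pᵢ log₂ pᵢ.
−0.33·log₂(0.33) = 0.5278
−0.07·log₂(0.07) = 0.2686
−0.28·log₂(0.28) = 0.5142
−0.21·log₂(0.21) = 0.4728
−0.11·log₂(0.11) = 0.3503
Sum ≈ 2.1337 → 2.134 bits.

2.134 bits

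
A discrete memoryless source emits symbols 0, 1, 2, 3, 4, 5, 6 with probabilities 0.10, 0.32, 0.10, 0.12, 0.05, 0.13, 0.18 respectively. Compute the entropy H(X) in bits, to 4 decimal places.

2.6015 bits

H = −Σ pᵢ log₂ pᵢ.
−0.10·log₂(0.10) = 0.3322
−0.32·log₂(0.32) = 0.5260
−0.10·log₂(0.10) = 0.3322
−0.12·log₂(0.12) = 0.3671
−0.05·log₂(0.05) = 0.2161
−0.13·log₂(0.13) = 0.3826
−0.18·log₂(0.18) = 0.4453
Sum ≈ 2.6015 → 2.6015 bits.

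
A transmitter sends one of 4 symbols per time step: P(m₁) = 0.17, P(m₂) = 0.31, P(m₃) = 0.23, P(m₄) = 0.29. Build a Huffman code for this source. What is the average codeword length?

Repeatedly combine the two least-probable nodes; the expected code length is the sum of the merged weights.
merge 17/100 + 23/100 → 2/5
merge 29/100 + 31/100 → 3/5
merge 2/5 + 3/5 → 1
L = 2/5 + 3/5 + 1 = 2 bits/symbol.

2 bits/symbol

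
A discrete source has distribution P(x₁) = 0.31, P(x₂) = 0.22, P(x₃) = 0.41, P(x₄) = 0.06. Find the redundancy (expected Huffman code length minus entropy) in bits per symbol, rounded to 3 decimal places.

Entropy H = −Σ p log₂ p ≈ 1.7753 bits.
Huffman merges: 3/50+11/50→7/25; 7/25+31/100→59/100; 41/100+59/100→1. L = 187/100 ≈ 1.8700.
L − H = 1.8700 − 1.7753 = 0.095 bits.

0.095 bits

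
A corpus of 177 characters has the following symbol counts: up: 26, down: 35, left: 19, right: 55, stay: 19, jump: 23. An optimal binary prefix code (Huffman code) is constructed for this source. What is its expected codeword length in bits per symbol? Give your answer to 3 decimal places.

Probabilities are the counts divided by 177.
Repeatedly combine the two least-probable nodes; the expected code length is the sum of the merged weights.
merge 19/177 + 19/177 → 38/177
merge 23/177 + 26/177 → 49/177
merge 35/177 + 38/177 → 73/177
merge 49/177 + 55/177 → 104/177
merge 73/177 + 104/177 → 1
L = 38/177 + 49/177 + 73/177 + 104/177 + 1 = 147/59 ≈ 2.492 bits/symbol.

2.492 bits/symbol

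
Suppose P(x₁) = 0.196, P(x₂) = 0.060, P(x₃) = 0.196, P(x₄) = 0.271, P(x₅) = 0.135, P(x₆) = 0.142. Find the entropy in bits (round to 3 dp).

H = −Σ pᵢ log₂ pᵢ.
−0.196·log₂(0.196) = 0.4608
−0.060·log₂(0.060) = 0.2435
−0.196·log₂(0.196) = 0.4608
−0.271·log₂(0.271) = 0.5105
−0.135·log₂(0.135) = 0.3900
−0.142·log₂(0.142) = 0.3999
Sum ≈ 2.4655 → 2.466 bits.

2.466 bits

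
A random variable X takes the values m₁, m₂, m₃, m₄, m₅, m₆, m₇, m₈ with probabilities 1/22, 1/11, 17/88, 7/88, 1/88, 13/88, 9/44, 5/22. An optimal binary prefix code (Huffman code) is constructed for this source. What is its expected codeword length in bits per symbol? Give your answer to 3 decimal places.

2.761 bits/symbol

Repeatedly combine the two least-probable nodes; the expected code length is the sum of the merged weights.
merge 1/88 + 1/22 → 5/88
merge 5/88 + 7/88 → 3/22
merge 1/11 + 3/22 → 5/22
merge 13/88 + 17/88 → 15/44
merge 9/44 + 5/22 → 19/44
merge 5/22 + 15/44 → 25/44
merge 19/44 + 25/44 → 1
L = 5/88 + 3/22 + 5/22 + 15/44 + 19/44 + 25/44 + 1 = 243/88 ≈ 2.761 bits/symbol.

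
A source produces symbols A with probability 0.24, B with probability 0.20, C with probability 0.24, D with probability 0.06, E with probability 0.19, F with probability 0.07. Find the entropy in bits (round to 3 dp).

2.420 bits

H = −Σ pᵢ log₂ pᵢ.
−0.24·log₂(0.24) = 0.4941
−0.20·log₂(0.20) = 0.4644
−0.24·log₂(0.24) = 0.4941
−0.06·log₂(0.06) = 0.2435
−0.19·log₂(0.19) = 0.4552
−0.07·log₂(0.07) = 0.2686
Sum ≈ 2.4200 → 2.420 bits.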